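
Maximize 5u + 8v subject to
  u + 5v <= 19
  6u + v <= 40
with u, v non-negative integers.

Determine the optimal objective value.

46

The continuous relaxation peaks at (6.24, 2.55) with value 51.62; rounding to a feasible lattice point costs some objective.
(u,v)=(6,2): 1·6+5·2=16≤19, 6·6+1·2=38≤40, objective 46.
(u,v)=(5,2): 1·5+5·2=15≤19, 6·5+1·2=32≤40, objective 41.
(u,v)=(6,1): 1·6+5·1=11≤19, 6·6+1·1=37≤40, objective 38.
The best lattice point is (6,2), giving 46.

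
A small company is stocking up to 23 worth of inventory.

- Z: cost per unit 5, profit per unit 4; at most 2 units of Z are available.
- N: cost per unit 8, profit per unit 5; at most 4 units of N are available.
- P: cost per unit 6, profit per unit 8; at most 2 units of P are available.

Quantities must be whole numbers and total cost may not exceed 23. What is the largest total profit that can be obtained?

24

This is a bounded integer knapsack.
1×N and 2×P: cost 20 ≤ 23, profit 1·5 + 2·8 = 21.
2×Z and 2×P: cost 22 ≤ 23, profit 2·4 + 2·8 = 24.
Best is 24.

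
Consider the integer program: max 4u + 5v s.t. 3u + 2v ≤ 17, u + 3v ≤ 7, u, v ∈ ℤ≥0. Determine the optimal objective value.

The continuous relaxation peaks at (5.29, 0.571) with value 24.00; rounding to a feasible lattice point costs some objective.
(u,v)=(4,1): 3·4+2·1=14≤17, 1·4+3·1=7≤7, objective 21.
(u,v)=(5,0): 3·5+2·0=15≤17, 1·5+3·0=5≤7, objective 20.
(u,v)=(3,1): 3·3+2·1=11≤17, 1·3+3·1=6≤7, objective 17.
(u,v)=(4,0): 3·4+2·0=12≤17, 1·4+3·0=4≤7, objective 16.
No feasible integer point exceeds 21.

21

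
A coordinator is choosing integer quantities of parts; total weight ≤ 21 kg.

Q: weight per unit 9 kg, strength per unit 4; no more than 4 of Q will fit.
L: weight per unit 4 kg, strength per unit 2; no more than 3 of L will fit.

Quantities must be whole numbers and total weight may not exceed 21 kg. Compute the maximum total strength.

L has the best ratio (2/4); taking only L gives at most 3×2 = 6 (stopped by the supply cap of 3).
Mixing does better — 1×Q and 3×L: weight 21 ≤ 21, strength 1·4 + 3·2 = 10.

10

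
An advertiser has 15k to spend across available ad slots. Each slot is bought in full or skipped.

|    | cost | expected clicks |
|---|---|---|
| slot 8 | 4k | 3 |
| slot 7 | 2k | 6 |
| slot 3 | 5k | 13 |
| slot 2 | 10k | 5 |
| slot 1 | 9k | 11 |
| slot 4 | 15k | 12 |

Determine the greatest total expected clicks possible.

24

Take slot 3 and slot 1: cost 5 + 9 = 14 ≤ 15, expected clicks 13 + 11 = 24.
No other feasible combination does better.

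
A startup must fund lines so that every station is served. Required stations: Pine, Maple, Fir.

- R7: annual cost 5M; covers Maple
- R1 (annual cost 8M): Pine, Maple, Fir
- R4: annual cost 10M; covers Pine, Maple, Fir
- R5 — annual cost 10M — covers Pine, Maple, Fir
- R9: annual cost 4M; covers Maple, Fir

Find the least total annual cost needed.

8

The greedy cost-per-new-station heuristic would pick R9 and R1 for 12, but a cheaper cover exists.
R1 alone covers Pine, Maple, Fir — every station.
Total annual cost: 8.
No cover costs less than 8.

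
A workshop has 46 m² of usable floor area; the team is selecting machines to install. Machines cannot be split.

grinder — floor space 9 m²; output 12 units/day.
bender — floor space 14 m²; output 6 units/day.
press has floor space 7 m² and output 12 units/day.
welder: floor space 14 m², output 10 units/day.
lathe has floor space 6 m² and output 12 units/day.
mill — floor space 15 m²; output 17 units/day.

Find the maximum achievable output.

press + welder + lathe + mill: floor space 7 + 14 + 6 + 15 = 42 ≤ 46, output 12 + 10 + 12 + 17 = 51.
grinder + press + lathe + mill: floor space 9 + 7 + 6 + 15 = 37 ≤ 46, output 12 + 12 + 12 + 17 = 53.
Best is grinder, press, lathe, and mill with total output 53.

53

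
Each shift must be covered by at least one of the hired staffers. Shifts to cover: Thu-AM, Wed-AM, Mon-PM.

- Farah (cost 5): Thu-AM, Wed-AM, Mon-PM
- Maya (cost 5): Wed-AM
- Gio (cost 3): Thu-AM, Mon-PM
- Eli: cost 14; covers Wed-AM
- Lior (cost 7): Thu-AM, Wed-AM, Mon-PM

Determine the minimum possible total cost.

5

This is a weighted set-cover instance.
Farah alone covers Thu-AM, Wed-AM, Mon-PM — every shift.
Total cost: 5.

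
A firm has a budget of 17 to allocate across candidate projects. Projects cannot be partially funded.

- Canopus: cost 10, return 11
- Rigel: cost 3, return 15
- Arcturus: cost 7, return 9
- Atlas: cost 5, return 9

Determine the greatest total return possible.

Rigel + Arcturus + Atlas: cost 3 + 7 + 5 = 15 ≤ 17, return 15 + 9 + 9 = 33.
Canopus + Rigel: cost 10 + 3 = 13 ≤ 17, return 11 + 15 = 26.
Best is Rigel, Arcturus, and Atlas with total return 33.

33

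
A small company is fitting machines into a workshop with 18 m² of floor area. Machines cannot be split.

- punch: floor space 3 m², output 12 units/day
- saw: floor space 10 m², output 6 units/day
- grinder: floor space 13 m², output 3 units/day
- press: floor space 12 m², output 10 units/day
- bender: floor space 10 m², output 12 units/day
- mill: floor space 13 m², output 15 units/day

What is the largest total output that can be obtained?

27

Take punch and mill: floor space 3 + 13 = 16 ≤ 18, output 12 + 15 = 27.
No other feasible combination does better.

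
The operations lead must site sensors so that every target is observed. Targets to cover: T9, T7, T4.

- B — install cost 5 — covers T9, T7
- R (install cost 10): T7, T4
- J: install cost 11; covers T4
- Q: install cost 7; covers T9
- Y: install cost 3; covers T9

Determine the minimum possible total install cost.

The greedy cost-per-new-target heuristic would pick B and R for 15, but a cheaper cover exists.
Choose R and Y: together they cover T9, T7, T4 — every target.
Total install cost: 10 + 3 = 13.
No cover costs less than 13.

13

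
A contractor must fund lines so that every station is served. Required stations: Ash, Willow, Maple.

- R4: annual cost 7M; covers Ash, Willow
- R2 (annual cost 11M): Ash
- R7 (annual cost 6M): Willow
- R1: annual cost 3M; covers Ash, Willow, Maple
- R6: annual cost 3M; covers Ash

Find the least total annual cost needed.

R1 alone covers Ash, Willow, Maple — every station.
Total annual cost: 3.
No cover costs less than 3.

3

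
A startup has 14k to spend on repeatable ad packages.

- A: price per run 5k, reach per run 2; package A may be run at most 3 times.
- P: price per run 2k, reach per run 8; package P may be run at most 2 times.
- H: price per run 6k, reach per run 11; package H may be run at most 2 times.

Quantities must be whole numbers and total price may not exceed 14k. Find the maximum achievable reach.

30

This is a bounded integer knapsack.
Take 1×P and 2×H: price 14 ≤ 14, reach 1·8 + 2·11 = 30.
No other integer combination yields more.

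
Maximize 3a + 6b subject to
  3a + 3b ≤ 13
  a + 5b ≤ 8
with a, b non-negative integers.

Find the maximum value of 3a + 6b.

(a,b)=(3,1): 3·3+3·1=12≤13, 1·3+5·1=8≤8, objective 15.
(a,b)=(4,0): 3·4+3·0=12≤13, 1·4+5·0=4≤8, objective 12.
(a,b)=(2,1): 3·2+3·1=9≤13, 1·2+5·1=7≤8, objective 12.
(a,b)=(3,0): 3·3+3·0=9≤13, 1·3+5·0=3≤8, objective 9.
No feasible integer point exceeds 15.

15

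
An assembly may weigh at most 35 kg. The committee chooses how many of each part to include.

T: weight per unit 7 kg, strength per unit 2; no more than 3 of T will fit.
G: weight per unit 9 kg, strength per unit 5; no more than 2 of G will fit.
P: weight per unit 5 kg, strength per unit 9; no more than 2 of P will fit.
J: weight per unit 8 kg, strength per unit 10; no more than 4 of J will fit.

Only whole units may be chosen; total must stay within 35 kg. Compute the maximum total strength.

This is a bounded integer knapsack.
Take 2×P and 3×J: weight 34 ≤ 35, strength 2·9 + 3·10 = 48.
P has the best ratio (9/5) and is taken to its limit of 2; remaining capacity is filled optimally with the others.

48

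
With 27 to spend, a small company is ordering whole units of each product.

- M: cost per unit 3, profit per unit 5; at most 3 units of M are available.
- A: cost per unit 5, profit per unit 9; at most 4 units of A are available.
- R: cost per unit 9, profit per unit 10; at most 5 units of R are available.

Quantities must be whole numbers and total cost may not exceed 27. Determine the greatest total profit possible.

46

2×M and 4×A: cost 26 ≤ 27, profit 2·5 + 4·9 = 46.
1×M, 3×A, and 1×R: cost 27 ≤ 27, profit 1·5 + 3·9 + 1·10 = 42.
Best is 46.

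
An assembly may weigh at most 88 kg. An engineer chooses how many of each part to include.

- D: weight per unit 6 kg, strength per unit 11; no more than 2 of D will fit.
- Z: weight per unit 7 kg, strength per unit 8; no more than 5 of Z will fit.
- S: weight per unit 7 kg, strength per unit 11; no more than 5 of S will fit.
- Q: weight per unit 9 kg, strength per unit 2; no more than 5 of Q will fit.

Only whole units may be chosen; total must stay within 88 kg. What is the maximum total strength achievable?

This is a bounded integer knapsack.
2×D, 5×Z, and 5×S: weight 82 ≤ 88, strength 2·11 + 5·8 + 5·11 = 117.
2×D, 4×Z, 5×S, and 1×Q: weight 84 ≤ 88, strength 2·11 + 4·8 + 5·11 + 1·2 = 111.
Best is 117.

117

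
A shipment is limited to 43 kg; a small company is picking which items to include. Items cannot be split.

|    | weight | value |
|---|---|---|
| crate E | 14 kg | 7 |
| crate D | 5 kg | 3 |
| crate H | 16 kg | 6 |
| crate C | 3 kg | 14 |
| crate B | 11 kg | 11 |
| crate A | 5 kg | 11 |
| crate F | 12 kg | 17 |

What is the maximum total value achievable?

56

Allowing fractional choices, the relaxed optimum would be about 59.5, but items are indivisible.
crate D + crate C + crate B + crate A + crate F: weight 5 + 3 + 11 + 5 + 12 = 36 ≤ 43, value 3 + 14 + 11 + 11 + 17 = 56.
crate E + crate D + crate C + crate A + crate F: weight 14 + 5 + 3 + 5 + 12 = 39 ≤ 43, value 7 + 3 + 14 + 11 + 17 = 52.
crate C + crate B + crate A + crate F: weight 3 + 11 + 5 + 12 = 31 ≤ 43, value 14 + 11 + 11 + 17 = 53.
Best is crate D, crate C, crate B, crate A, and crate F with total value 56.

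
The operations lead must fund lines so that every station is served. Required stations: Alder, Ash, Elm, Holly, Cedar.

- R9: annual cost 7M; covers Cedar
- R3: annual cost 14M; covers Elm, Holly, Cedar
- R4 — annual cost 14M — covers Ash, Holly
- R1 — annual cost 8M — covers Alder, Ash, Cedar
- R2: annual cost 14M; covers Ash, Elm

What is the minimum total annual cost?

Choose R3 and R1: together they cover Alder, Ash, Elm, Holly, Cedar — every station.
Total annual cost: 14 + 8 = 22.
No cover costs less than 22.

22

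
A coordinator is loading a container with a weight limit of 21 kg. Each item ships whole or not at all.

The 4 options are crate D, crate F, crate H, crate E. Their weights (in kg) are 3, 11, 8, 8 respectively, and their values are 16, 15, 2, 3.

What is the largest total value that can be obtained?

crate D + crate H + crate E: weight 3 + 8 + 8 = 19 ≤ 21, value 16 + 2 + 3 = 21.
crate D + crate F: weight 3 + 11 = 14 ≤ 21, value 16 + 15 = 31.
crate D + crate E: weight 3 + 8 = 11 ≤ 21, value 16 + 3 = 19.
Best is crate D and crate F with total value 31.

31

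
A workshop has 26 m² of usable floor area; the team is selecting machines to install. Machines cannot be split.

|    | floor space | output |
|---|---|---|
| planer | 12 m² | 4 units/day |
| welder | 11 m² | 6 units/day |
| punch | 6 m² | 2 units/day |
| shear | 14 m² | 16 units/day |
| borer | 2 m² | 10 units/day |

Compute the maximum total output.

Take punch, shear, and borer: floor space 6 + 14 + 2 = 22 ≤ 26, output 2 + 16 + 10 = 28.
No other feasible combination does better.

28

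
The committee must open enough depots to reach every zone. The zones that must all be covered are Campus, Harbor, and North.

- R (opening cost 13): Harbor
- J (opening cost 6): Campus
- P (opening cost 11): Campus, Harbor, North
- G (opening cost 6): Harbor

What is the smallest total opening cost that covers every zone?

P alone covers Campus, Harbor, North — every zone.
Total opening cost: 11.
No cover costs less than 11.

11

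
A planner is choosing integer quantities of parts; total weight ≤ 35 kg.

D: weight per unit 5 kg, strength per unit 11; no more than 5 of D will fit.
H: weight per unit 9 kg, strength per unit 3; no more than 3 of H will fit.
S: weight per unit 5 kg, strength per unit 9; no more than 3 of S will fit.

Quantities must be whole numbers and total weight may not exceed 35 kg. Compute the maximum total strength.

5×D and 2×S: weight 35 ≤ 35, strength 5·11 + 2·9 = 73.
4×D and 3×S: weight 35 ≤ 35, strength 4·11 + 3·9 = 71.
Best is 73.

73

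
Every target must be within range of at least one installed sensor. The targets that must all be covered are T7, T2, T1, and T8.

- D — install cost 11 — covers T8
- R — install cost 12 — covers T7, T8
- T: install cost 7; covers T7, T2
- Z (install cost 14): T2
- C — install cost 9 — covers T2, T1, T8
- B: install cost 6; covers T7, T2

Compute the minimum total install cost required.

15

Choose C and B: together they cover T7, T2, T1, T8 — every target.
Total install cost: 9 + 6 = 15.
No cover costs less than 15.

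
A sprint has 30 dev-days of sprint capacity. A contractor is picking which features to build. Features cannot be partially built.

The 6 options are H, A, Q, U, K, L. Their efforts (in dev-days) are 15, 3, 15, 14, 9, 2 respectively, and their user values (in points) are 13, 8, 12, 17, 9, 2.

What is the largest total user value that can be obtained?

36

H + A + K + L: effort 15 + 3 + 9 + 2 = 29 ≤ 30, user value 13 + 8 + 9 + 2 = 32.
A + U + K + L: effort 3 + 14 + 9 + 2 = 28 ≤ 30, user value 8 + 17 + 9 + 2 = 36.
A + U + K: effort 3 + 14 + 9 = 26 ≤ 30, user value 8 + 17 + 9 = 34.
Best is A, U, K, and L with total user value 36.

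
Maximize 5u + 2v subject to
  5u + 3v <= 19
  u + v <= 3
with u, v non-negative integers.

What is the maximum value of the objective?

15

(u,v)=(3,0): 5·3+3·0=15≤19, 1·3+1·0=3≤3, objective 15.
(u,v)=(2,1): 5·2+3·1=13≤19, 1·2+1·1=3≤3, objective 12.
The best lattice point is (3,0), giving 15.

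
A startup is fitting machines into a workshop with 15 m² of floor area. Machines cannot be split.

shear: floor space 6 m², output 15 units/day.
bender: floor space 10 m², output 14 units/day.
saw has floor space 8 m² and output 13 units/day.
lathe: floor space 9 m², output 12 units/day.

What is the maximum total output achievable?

28

Allowing fractional choices, the relaxed optimum would be about 29.4, but machines are indivisible.
shear + lathe: floor space 6 + 9 = 15 ≤ 15, output 15 + 12 = 27.
shear + saw: floor space 6 + 8 = 14 ≤ 15, output 15 + 13 = 28.
Best is shear and saw with total output 28.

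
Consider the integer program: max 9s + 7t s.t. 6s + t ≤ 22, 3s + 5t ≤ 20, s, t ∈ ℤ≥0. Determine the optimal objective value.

Relaxing integrality, the LP optimum is 44.00 at (s,t) = (3.33, 2), which is not an integer point.
(s,t)=(3,2): 6·3+1·2=20≤22, 3·3+5·2=19≤20, objective 41.
(s,t)=(3,1): 6·3+1·1=19≤22, 3·3+5·1=14≤20, objective 34.
(s,t)=(2,2): 6·2+1·2=14≤22, 3·2+5·2=16≤20, objective 32.
The best lattice point is (3,2), giving 41.

41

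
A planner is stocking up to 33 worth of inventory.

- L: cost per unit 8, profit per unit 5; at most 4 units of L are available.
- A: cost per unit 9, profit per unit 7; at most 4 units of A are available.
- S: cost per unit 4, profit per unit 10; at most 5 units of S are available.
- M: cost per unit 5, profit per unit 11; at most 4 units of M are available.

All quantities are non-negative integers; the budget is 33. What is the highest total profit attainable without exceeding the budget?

74

S has the best ratio (10/4); taking only S gives at most 5×10 = 50 (stopped by the supply cap of 5).
Mixing does better — 3×S and 4×M: cost 32 ≤ 33, profit 3·10 + 4·11 = 74.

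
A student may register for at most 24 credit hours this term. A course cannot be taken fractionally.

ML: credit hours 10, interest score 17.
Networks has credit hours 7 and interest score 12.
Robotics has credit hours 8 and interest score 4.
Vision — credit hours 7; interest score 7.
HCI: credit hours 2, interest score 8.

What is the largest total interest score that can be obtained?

37

Allowing fractional choices, the relaxed optimum would be about 42.0, but courses are indivisible.
ML + Networks + Vision: credit hours 10 + 7 + 7 = 24 ≤ 24, interest score 17 + 12 + 7 = 36.
ML + Networks + HCI: credit hours 10 + 7 + 2 = 19 ≤ 24, interest score 17 + 12 + 8 = 37.
Best is ML, Networks, and HCI with total interest score 37.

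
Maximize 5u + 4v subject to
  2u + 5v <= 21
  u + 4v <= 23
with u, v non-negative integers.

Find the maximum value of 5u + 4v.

50

The continuous relaxation peaks at (10.5, 0) with value 52.50; rounding to a feasible lattice point costs some objective.
(u,v)=(10,0): 2·10+5·0=20≤21, 1·10+4·0=10≤23, objective 50.
(u,v)=(9,0): 2·9+5·0=18≤21, 1·9+4·0=9≤23, objective 45.
The best lattice point is (10,0), giving 50.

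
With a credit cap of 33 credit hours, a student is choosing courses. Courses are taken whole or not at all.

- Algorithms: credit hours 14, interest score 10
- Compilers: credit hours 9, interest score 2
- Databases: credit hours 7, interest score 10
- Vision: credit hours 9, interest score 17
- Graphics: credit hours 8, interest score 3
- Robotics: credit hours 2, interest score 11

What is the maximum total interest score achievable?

48

Allowing fractional choices, the relaxed optimum would be about 48.4, but courses are indivisible.
Algorithms + Vision + Graphics + Robotics: credit hours 14 + 9 + 8 + 2 = 33 ≤ 33, interest score 10 + 17 + 3 + 11 = 41.
Algorithms + Databases + Vision + Robotics: credit hours 14 + 7 + 9 + 2 = 32 ≤ 33, interest score 10 + 10 + 17 + 11 = 48.
Databases + Vision + Graphics + Robotics: credit hours 7 + 9 + 8 + 2 = 26 ≤ 33, interest score 10 + 17 + 3 + 11 = 41.
Best is Algorithms, Databases, Vision, and Robotics with total interest score 48.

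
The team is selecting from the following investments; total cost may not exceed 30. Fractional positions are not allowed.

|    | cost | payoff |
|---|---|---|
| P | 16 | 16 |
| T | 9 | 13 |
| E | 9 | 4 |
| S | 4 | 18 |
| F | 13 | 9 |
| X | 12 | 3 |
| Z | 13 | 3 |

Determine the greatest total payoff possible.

P + T + S: cost 16 + 9 + 4 = 29 ≤ 30, payoff 16 + 13 + 18 = 47.
T + S + F: cost 9 + 4 + 13 = 26 ≤ 30, payoff 13 + 18 + 9 = 40.
Best is P, T, and S with total payoff 47.

47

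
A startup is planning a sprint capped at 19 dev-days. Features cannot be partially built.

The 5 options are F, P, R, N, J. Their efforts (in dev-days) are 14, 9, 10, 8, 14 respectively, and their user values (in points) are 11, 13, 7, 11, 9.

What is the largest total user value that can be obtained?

24

Allowing fractional choices, the relaxed optimum would be about 25.6, but features are indivisible.
P + N: effort 9 + 8 = 17 ≤ 19, user value 13 + 11 = 24.
P + R: effort 9 + 10 = 19 ≤ 19, user value 13 + 7 = 20.
Best is P and N with total user value 24.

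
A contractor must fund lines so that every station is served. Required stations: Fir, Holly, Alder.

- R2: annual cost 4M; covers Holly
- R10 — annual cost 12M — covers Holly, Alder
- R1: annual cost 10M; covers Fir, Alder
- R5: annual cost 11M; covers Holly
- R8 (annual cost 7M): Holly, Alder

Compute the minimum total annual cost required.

14

The greedy cost-per-new-station heuristic would pick R8 and R1 for 17, but a cheaper cover exists.
Choose R2 and R1: together they cover Fir, Holly, Alder — every station.
Total annual cost: 4 + 10 = 14.
No cover costs less than 14.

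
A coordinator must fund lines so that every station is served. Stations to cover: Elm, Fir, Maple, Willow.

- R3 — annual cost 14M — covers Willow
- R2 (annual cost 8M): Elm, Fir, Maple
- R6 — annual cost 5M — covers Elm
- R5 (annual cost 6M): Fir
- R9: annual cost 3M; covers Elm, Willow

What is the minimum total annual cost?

Choose R2 and R9: together they cover Elm, Fir, Maple, Willow — every station.
Total annual cost: 8 + 3 = 11.
No cover costs less than 11.

11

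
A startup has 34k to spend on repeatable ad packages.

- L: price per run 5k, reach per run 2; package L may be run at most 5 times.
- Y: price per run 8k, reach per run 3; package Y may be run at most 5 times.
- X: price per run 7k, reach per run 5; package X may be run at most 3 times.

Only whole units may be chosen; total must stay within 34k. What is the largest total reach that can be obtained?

20

X has the best ratio (5/7); taking only X gives at most 3×5 = 15 (stopped by the supply cap of 3).
Mixing does better — 1×L, 1×Y, and 3×X: price 34 ≤ 34, reach 1·2 + 1·3 + 3·5 = 20.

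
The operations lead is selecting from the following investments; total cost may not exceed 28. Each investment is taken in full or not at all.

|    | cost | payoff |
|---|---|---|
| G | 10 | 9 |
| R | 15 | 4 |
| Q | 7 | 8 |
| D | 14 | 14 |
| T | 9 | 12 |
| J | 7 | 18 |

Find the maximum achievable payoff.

40

This is an integer program with binary decision variables.
Take Q, D, and J: cost 7 + 14 + 7 = 28 ≤ 28, payoff 8 + 14 + 18 = 40.
No other feasible combination does better.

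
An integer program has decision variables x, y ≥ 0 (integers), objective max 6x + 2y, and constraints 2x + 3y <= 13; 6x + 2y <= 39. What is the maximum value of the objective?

The continuous relaxation peaks at (6.5, 0) with value 39.00; rounding to a feasible lattice point costs some objective.
(x,y)=(6,0): 2·6+3·0=12≤13, 6·6+2·0=36≤39, objective 36.
(x,y)=(5,1): 2·5+3·1=13≤13, 6·5+2·1=32≤39, objective 32.
(x,y)=(5,0): 2·5+3·0=10≤13, 6·5+2·0=30≤39, objective 30.
No feasible integer point exceeds 36.

36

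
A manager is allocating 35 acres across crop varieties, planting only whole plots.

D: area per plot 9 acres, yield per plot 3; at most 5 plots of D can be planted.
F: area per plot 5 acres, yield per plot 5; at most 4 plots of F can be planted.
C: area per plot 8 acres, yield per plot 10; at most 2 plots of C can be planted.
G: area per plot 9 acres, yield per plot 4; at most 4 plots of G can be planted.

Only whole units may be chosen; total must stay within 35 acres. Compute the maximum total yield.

35

3×F and 2×C: area 31 ≤ 35, yield 3·5 + 2·10 = 35.
2×F, 2×C, and 1×G: area 35 ≤ 35, yield 2·5 + 2·10 + 1·4 = 34.
Best is 35.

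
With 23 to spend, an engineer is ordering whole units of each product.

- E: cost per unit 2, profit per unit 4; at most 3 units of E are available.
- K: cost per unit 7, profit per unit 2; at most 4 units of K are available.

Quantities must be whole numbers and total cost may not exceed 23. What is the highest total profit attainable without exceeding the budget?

16

This is a bounded integer knapsack.
3×E and 2×K: cost 20 ≤ 23, profit 3·4 + 2·2 = 16.
3×E and 1×K: cost 13 ≤ 23, profit 3·4 + 1·2 = 14.
Best is 16.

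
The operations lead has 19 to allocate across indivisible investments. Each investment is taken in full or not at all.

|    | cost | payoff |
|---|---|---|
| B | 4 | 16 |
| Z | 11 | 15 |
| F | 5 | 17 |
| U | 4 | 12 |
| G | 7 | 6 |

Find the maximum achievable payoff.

Allowing fractional choices, the relaxed optimum would be about 53.2, but investments are indivisible.
B + Z + U: cost 4 + 11 + 4 = 19 ≤ 19, payoff 16 + 15 + 12 = 43.
B + F + U: cost 4 + 5 + 4 = 13 ≤ 19, payoff 16 + 17 + 12 = 45.
Best is B, F, and U with total payoff 45.

45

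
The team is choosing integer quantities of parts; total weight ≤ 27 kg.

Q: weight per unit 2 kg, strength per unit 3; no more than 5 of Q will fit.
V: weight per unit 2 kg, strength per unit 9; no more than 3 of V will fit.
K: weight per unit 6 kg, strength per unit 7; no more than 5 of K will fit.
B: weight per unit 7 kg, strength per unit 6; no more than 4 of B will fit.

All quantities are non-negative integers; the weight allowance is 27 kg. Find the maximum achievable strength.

53

This is a bounded integer knapsack.
4×Q, 3×V, and 2×K: weight 26 ≤ 27, strength 4·3 + 3·9 + 2·7 = 53.
4×Q, 3×V, 1×K, and 1×B: weight 27 ≤ 27, strength 4·3 + 3·9 + 1·7 + 1·6 = 52.
Best is 53.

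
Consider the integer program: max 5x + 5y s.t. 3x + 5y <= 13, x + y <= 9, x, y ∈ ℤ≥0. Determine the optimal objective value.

The continuous relaxation peaks at (4.33, 0) with value 21.67; rounding to a feasible lattice point costs some objective.
(x,y)=(4,0): 3·4+5·0=12≤13, 1·4+1·0=4≤9, objective 20.
(x,y)=(3,0): 3·3+5·0=9≤13, 1·3+1·0=3≤9, objective 15.
No feasible integer point exceeds 20.

20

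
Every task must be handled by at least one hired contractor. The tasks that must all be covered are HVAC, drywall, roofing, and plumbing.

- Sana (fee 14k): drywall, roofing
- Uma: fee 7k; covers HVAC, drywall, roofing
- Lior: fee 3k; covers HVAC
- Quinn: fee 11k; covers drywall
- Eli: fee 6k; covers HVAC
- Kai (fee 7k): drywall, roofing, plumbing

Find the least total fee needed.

The greedy cost-per-new-task heuristic would pick Uma and Kai for 14, but a cheaper cover exists.
Choose Lior and Kai: together they cover HVAC, drywall, roofing, plumbing — every task.
Total fee: 3 + 7 = 10.
No cover costs less than 10.

10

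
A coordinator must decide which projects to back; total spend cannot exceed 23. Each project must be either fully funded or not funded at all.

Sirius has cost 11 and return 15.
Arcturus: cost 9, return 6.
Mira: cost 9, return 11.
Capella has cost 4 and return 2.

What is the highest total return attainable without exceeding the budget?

26

Take Sirius and Mira: cost 11 + 9 = 20 ≤ 23, return 15 + 11 = 26.
No other feasible combination does better.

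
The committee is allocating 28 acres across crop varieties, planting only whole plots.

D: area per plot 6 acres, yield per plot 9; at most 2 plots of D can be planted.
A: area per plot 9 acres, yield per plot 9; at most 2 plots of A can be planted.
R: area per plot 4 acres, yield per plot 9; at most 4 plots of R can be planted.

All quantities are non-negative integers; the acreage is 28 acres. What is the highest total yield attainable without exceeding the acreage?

54

R has the best ratio (9/4); taking only R gives at most 4×9 = 36 (stopped by the supply cap of 4).
Mixing does better — 2×D and 4×R: area 28 ≤ 28, yield 2·9 + 4·9 = 54.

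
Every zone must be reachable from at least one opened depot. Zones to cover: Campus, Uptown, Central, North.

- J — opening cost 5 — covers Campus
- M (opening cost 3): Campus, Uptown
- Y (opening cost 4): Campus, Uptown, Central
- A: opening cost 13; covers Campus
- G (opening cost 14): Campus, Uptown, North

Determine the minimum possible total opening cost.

18

Choose Y and G: together they cover Campus, Uptown, Central, North — every zone.
Total opening cost: 4 + 14 = 18.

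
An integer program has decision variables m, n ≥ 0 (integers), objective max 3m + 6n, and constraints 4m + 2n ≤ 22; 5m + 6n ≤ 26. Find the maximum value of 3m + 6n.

Relaxing integrality, the LP optimum is 26.00 at (m,n) = (0, 4.33), which is not an integer point.
(m,n)=(0,4): 4·0+2·4=8≤22, 5·0+6·4=24≤26, objective 24.
(m,n)=(1,3): 4·1+2·3=10≤22, 5·1+6·3=23≤26, objective 21.
No feasible integer point exceeds 24.

24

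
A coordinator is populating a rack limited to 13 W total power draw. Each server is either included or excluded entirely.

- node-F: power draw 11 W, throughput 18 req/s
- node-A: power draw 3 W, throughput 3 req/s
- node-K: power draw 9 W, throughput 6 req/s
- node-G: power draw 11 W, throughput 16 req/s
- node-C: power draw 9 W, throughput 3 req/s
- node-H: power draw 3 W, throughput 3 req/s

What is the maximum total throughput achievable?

This is an integer program with binary decision variables.
Allowing fractional choices, the relaxed optimum would be about 20.9, but servers are indivisible.
node-G: power draw 11 ≤ 13, throughput 16.
node-A + node-K: power draw 3 + 9 = 12 ≤ 13, throughput 3 + 6 = 9.
node-F: power draw 11 ≤ 13, throughput 18.
Best is node-F with total throughput 18.

18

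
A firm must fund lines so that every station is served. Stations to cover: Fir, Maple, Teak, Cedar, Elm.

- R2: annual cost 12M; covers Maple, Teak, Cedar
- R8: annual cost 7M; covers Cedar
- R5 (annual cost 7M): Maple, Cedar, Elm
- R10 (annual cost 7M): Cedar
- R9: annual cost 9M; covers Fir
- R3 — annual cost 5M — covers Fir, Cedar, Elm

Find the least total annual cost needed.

Choose R2 and R3: together they cover Fir, Maple, Teak, Cedar, Elm — every station.
Total annual cost: 12 + 5 = 17.
No cover costs less than 17.

17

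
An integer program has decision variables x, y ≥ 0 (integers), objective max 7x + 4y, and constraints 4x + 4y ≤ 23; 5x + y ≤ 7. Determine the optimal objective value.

(x,y)=(0,5): 4·0+4·5=20≤23, 5·0+1·5=5≤7, objective 20.
(x,y)=(0,4): 4·0+4·4=16≤23, 5·0+1·4=4≤7, objective 16.
Maximum is 20 at (x,y)=(0,5).

20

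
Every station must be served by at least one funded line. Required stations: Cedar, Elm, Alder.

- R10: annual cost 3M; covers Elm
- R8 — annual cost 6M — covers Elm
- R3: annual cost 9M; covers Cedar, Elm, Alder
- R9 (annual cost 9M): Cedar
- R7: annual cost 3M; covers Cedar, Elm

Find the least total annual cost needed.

R3 alone covers Cedar, Elm, Alder — every station.
Total annual cost: 9.

9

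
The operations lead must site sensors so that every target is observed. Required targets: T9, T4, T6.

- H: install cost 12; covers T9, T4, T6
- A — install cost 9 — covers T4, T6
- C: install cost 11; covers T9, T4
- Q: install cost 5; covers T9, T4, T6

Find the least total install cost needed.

5

Q alone covers T9, T4, T6 — every target.
Total install cost: 5.
No cover costs less than 5.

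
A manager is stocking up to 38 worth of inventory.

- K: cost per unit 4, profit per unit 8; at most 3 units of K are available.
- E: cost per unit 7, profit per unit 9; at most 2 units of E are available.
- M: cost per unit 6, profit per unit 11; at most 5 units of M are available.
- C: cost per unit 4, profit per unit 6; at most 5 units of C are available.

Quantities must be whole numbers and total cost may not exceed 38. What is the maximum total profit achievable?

71

This is a bounded integer knapsack.
2×K and 5×M: cost 38 ≤ 38, profit 2·8 + 5·11 = 71.
1×K, 5×M, and 1×C: cost 38 ≤ 38, profit 1·8 + 5·11 + 1·6 = 69.
Best is 71.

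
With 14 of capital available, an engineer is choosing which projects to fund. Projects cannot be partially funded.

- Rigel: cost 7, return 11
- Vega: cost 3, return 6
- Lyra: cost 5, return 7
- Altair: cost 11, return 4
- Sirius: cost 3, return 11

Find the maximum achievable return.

28

Take Rigel, Vega, and Sirius: cost 7 + 3 + 3 = 13 ≤ 14, return 11 + 6 + 11 = 28.
No other feasible combination does better.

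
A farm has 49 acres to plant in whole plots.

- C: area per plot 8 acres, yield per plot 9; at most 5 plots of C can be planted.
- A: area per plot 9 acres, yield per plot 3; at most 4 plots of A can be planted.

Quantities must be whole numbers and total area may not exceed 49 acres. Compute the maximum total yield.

48

Take 5×C and 1×A: area 49 ≤ 49, yield 5·9 + 1·3 = 48.
C has the best ratio (9/8) and is taken to its limit of 5; remaining capacity is filled optimally with the others.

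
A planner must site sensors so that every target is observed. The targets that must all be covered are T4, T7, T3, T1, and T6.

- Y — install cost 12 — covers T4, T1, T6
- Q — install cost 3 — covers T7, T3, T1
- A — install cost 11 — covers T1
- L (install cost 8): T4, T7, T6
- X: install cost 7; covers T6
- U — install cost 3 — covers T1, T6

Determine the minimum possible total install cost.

The greedy cost-per-new-target heuristic would pick Q, U, and L for 14, but a cheaper cover exists.
Choose Q and L: together they cover T4, T7, T3, T1, T6 — every target.
Total install cost: 3 + 8 = 11.
No cover costs less than 11.

11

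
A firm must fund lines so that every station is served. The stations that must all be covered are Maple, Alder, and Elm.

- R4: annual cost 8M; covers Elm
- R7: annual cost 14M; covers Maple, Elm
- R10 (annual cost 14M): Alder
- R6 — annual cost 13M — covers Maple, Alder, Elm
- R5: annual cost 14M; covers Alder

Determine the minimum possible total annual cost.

R6 alone covers Maple, Alder, Elm — every station.
Total annual cost: 13.
No cover costs less than 13.

13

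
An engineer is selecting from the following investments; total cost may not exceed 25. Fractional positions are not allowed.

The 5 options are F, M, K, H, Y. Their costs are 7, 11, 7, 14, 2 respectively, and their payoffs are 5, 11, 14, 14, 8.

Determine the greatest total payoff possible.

36

Allowing fractional choices, the relaxed optimum would be about 38.0, but investments are indivisible.
F + M + K: cost 7 + 11 + 7 = 25 ≤ 25, payoff 5 + 11 + 14 = 30.
K + H + Y: cost 7 + 14 + 2 = 23 ≤ 25, payoff 14 + 14 + 8 = 36.
M + K + Y: cost 11 + 7 + 2 = 20 ≤ 25, payoff 11 + 14 + 8 = 33.
Best is K, H, and Y with total payoff 36.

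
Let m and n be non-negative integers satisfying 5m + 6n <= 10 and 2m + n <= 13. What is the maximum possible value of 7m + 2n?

14

(m,n)=(2,0): 5·2+6·0=10≤10, 2·2+1·0=4≤13, objective 14.
(m,n)=(1,0): 5·1+6·0=5≤10, 2·1+1·0=2≤13, objective 7.
No feasible integer point exceeds 14.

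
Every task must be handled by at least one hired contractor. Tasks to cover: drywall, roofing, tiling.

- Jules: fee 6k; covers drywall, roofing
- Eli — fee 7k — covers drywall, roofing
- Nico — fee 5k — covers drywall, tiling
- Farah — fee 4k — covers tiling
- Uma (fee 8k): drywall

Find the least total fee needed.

10

This is an integer covering problem.
The greedy cost-per-new-task heuristic would pick Nico and Jules for 11, but a cheaper cover exists.
Choose Jules and Farah: together they cover drywall, roofing, tiling — every task.
Total fee: 6 + 4 = 10.
No cover costs less than 10.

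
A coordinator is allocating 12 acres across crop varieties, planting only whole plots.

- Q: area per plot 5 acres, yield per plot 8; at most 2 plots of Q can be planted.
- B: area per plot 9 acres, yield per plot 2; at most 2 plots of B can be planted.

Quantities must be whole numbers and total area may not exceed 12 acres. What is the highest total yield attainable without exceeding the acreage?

Q has the best ratio (8/5); taking only Q gives at most 2×8 = 16 (stopped by the area limit).
Optimal: 2×Q: area 10 ≤ 12, yield 2·8 = 16.

16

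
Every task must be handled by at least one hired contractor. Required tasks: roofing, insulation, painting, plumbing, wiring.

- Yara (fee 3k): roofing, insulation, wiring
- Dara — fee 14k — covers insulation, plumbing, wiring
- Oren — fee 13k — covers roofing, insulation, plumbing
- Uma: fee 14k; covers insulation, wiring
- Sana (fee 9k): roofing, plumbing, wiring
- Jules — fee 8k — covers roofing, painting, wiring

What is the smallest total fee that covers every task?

This is an integer covering problem.
Choose Yara, Sana, and Jules: together they cover roofing, insulation, painting, plumbing, wiring — every task.
Total fee: 3 + 9 + 8 = 20.
No cover costs less than 20.

20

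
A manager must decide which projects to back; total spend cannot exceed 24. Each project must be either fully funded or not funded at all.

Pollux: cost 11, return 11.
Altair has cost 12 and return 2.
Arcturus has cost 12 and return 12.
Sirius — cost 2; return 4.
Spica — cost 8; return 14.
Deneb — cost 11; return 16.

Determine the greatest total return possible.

34

Allowing fractional choices, the relaxed optimum would be about 37.0, but projects are indivisible.
Pollux + Sirius + Deneb: cost 11 + 2 + 11 = 24 ≤ 24, return 11 + 4 + 16 = 31.
Sirius + Spica + Deneb: cost 2 + 8 + 11 = 21 ≤ 24, return 4 + 14 + 16 = 34.
Spica + Deneb: cost 8 + 11 = 19 ≤ 24, return 14 + 16 = 30.
Best is Sirius, Spica, and Deneb with total return 34.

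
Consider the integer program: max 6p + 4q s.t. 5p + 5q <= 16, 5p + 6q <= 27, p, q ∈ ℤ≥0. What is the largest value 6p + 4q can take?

The continuous relaxation peaks at (3.2, 0) with value 19.20; rounding to a feasible lattice point costs some objective.
(p,q)=(3,0): 5·3+5·0=15≤16, 5·3+6·0=15≤27, objective 18.
(p,q)=(2,1): 5·2+5·1=15≤16, 5·2+6·1=16≤27, objective 16.
The best lattice point is (3,0), giving 18.

18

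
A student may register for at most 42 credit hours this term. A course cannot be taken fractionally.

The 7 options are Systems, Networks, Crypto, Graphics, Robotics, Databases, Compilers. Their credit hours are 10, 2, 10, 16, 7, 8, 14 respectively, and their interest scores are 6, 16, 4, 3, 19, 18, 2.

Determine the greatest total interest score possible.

Treat it as a binary knapsack problem.
Allowing fractional choices, the relaxed optimum would be about 63.9, but courses are indivisible.
Systems + Networks + Robotics + Databases + Compilers: credit hours 10 + 2 + 7 + 8 + 14 = 41 ≤ 42, interest score 6 + 16 + 19 + 18 + 2 = 61.
Systems + Networks + Robotics + Databases: credit hours 10 + 2 + 7 + 8 = 27 ≤ 42, interest score 6 + 16 + 19 + 18 = 59.
Systems + Networks + Crypto + Robotics + Databases: credit hours 10 + 2 + 10 + 7 + 8 = 37 ≤ 42, interest score 6 + 16 + 4 + 19 + 18 = 63.
Best is Systems, Networks, Crypto, Robotics, and Databases with total interest score 63.

63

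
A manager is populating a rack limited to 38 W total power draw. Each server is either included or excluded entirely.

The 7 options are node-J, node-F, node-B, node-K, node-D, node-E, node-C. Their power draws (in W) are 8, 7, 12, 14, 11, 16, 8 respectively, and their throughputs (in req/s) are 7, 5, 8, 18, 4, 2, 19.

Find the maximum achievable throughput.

node-B + node-K + node-C: power draw 12 + 14 + 8 = 34 ≤ 38, throughput 8 + 18 + 19 = 45.
node-J + node-F + node-K + node-C: power draw 8 + 7 + 14 + 8 = 37 ≤ 38, throughput 7 + 5 + 18 + 19 = 49.
Best is node-J, node-F, node-K, and node-C with total throughput 49.

49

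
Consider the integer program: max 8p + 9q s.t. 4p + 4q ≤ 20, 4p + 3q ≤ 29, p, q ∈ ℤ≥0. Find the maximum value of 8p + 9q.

45

(p,q)=(0,5) is feasible, giving 45.
(p,q)=(1,4) is feasible, giving 44.
(p,q)=(0,4) is feasible, giving 36.
No feasible integer point exceeds 45.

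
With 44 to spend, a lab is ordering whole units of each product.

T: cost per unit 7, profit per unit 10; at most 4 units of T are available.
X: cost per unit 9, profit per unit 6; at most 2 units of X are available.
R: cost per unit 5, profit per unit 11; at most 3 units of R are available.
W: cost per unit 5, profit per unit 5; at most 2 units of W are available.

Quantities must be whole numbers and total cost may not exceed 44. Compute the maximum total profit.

73

R has the best ratio (11/5); taking only R gives at most 3×11 = 33 (stopped by the supply cap of 3).
Mixing does better — 4×T and 3×R: cost 43 ≤ 44, profit 4·10 + 3·11 = 73.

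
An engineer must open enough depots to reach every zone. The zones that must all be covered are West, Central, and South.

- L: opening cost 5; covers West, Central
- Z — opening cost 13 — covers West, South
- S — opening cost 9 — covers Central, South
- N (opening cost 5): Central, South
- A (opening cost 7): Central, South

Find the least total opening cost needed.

10

Choose L and N: together they cover West, Central, South — every zone.
Total opening cost: 5 + 5 = 10.
No cover costs less than 10.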